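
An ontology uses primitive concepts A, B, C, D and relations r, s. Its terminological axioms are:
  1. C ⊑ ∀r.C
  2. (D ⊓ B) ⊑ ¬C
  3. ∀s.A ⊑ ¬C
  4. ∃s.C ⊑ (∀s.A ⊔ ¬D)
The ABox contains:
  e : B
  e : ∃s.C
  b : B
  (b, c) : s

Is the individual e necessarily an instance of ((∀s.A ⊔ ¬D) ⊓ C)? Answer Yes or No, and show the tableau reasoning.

1. e : ((∀s.A ⊔ ¬D) ⊓ C)?  L(e) = {B, ∃s.C} ∪ {((∃s.¬A ⊓ D) ⊔ ¬C)}
   apply at e: ∃s.C⊑(∀s.A ⊔ ¬D)
   open: L(e) ⊇ {B, ¬C, ∀s.A, ∃s.C} (+ ∃-successors) — e ∉ ((∀s.A ⊔ ¬D) ⊓ C) possible
2. Hence e : ((∀s.A ⊔ ¬D) ⊓ C): not entailed.

No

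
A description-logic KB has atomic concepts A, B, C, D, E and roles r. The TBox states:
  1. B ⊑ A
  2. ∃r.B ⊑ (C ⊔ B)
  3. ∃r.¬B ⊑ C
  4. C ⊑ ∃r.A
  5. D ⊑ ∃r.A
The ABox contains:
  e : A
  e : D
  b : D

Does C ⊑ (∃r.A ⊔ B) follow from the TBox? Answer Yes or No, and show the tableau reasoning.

Yes

1. C ⊑ (∃r.A ⊔ B)  ⇔  (C ⊓ (∀r.¬A ⊓ ¬B)) unsat w.r.t. T
   all branches close; clash {A, ¬A} at an ∃-successor
2. Hence C ⊑ (∃r.A ⊔ B): entailed.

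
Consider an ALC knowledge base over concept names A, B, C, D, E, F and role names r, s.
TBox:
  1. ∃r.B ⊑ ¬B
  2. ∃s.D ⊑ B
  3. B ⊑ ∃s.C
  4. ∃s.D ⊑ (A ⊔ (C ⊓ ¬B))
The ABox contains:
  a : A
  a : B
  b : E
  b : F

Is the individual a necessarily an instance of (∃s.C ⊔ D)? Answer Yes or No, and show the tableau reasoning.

1. a : (∃s.C ⊔ D)?  L(a) = {A, B} ∪ {(∀s.¬C ⊓ ¬D)}
   clash {B, ¬B} at a — a ∈ (∃s.C ⊔ D)
2. Hence a : (∃s.C ⊔ D): entailed.

Yes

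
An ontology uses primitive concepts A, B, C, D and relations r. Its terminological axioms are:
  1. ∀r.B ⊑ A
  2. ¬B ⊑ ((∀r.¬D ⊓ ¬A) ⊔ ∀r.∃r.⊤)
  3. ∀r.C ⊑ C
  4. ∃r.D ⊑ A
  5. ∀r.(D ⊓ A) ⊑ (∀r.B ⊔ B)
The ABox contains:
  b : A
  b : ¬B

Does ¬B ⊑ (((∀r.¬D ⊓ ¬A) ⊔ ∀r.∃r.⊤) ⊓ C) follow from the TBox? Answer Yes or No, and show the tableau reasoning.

No

1. ¬B ⊑ (((∀r.¬D ⊓ ¬A) ⊔ ∀r.∃r.⊤) ⊓ C)  ⇔  (¬B ⊓ (((∃r.D ⊔ A) ⊓ ∃r.∀r.⊥) ⊔ ¬C)) unsat w.r.t. T
   apply at x₀: ¬B⊑((∀r.¬D ⊓ ¬A) ⊔ ∀r.∃r.⊤)
   open: L(x₀) ⊇ {¬A, ¬B, ¬C, ∀r.¬D, ∃r.(¬D ⊔ ¬A), …} (+ ∃-successors)
2. Hence ¬B ⊑ (((∀r.¬D ⊓ ¬A) ⊔ ∀r.∃r.⊤) ⊓ C): not entailed.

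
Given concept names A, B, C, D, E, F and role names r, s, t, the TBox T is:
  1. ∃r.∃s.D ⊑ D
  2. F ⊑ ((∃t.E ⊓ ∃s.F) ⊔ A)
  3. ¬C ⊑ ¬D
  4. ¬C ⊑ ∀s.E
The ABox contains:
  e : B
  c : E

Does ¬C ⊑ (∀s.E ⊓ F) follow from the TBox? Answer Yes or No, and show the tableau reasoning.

1. ¬C ⊑ (∀s.E ⊓ F)  ⇔  (¬C ⊓ (∃s.¬E ⊔ ¬F)) unsat w.r.t. T
   apply at x₀: ¬C⊑¬D; ¬C⊑∀s.E
   open: L(x₀) ⊇ {¬C, ¬D, ¬F, ∀r.∀s.¬D, ∀s.E}
2. Hence ¬C ⊑ (∀s.E ⊓ F): not entailed.

No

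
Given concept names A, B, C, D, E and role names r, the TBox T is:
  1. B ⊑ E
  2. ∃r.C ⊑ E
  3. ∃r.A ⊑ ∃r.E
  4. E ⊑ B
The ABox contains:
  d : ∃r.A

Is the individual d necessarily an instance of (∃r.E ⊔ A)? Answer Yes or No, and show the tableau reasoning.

1. d : (∃r.E ⊔ A)?  L(d) = {∃r.A} ∪ {(∀r.¬E ⊓ ¬A)}
   clash {E, ¬E} at an ∃-successor — d ∈ (∃r.E ⊔ A)
2. Hence d : (∃r.E ⊔ A): entailed.

Yes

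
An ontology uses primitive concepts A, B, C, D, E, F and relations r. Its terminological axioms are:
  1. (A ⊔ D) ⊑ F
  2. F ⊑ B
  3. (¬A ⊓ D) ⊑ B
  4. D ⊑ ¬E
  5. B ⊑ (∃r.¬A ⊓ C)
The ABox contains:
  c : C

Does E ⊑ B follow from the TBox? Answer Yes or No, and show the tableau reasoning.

1. E ⊑ B  ⇔  (E ⊓ ¬B) unsat w.r.t. T
   open: L(x₀) ⊇ {E, ¬A, ¬B, ¬D, ¬F}
2. Hence E ⊑ B: not entailed.

No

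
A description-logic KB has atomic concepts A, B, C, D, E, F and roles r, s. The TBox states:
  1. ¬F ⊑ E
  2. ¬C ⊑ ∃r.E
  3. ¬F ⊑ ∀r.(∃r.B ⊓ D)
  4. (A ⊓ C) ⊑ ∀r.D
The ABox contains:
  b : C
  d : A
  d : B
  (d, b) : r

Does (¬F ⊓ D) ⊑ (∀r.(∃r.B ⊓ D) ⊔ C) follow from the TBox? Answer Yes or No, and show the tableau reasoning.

Yes

1. (¬F ⊓ D) ⊑ (∀r.(∃r.B ⊓ D) ⊔ C)  ⇔  ((¬F ⊓ D) ⊓ (∃r.(∀r.¬B ⊔ ¬D) ⊓ ¬C)) unsat w.r.t. T
   all branches close; clash {D, ¬D} at an ∃-successor
2. Hence (¬F ⊓ D) ⊑ (∀r.(∃r.B ⊓ D) ⊔ C): entailed.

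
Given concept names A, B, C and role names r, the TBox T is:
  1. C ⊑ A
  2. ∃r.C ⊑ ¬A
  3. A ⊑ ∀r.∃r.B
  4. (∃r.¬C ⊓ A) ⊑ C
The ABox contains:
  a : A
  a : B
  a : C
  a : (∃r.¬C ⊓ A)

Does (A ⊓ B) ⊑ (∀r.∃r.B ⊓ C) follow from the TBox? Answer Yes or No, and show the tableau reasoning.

1. (A ⊓ B) ⊑ (∀r.∃r.B ⊓ C)  ⇔  ((A ⊓ B) ⊓ (∃r.∀r.¬B ⊔ ¬C)) unsat w.r.t. T
   apply at x₀: A⊑∀r.∃r.B
   open: L(x₀) ⊇ {A, B, ¬C, ∀r.C, ∀r.¬C, …}
2. Hence (A ⊓ B) ⊑ (∀r.∃r.B ⊓ C): not entailed.

No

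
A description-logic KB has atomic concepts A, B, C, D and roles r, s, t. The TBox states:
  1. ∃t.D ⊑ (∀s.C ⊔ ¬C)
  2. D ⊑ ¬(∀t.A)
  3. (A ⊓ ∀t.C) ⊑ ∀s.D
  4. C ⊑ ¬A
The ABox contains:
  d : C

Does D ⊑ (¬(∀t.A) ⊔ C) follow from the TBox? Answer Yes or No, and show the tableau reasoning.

1. D ⊑ (¬(∀t.A) ⊔ C)  ⇔  (D ⊓ (∀t.A ⊓ ¬C)) unsat w.r.t. T
   all branches close; clash {A, ¬A} at an ∃-successor
2. Hence D ⊑ (¬(∀t.A) ⊔ C): entailed.

Yes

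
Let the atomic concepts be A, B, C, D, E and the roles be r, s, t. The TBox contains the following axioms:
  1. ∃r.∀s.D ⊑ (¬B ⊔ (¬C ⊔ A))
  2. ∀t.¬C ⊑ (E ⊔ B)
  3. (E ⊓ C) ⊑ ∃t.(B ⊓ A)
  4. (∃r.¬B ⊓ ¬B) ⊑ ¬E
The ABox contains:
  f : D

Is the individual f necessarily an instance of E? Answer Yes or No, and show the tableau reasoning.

1. f : E?  L(f) = {D} ∪ {¬E}
   open: L(f) ⊇ {D, ¬E, ∀r.∃s.¬D, ∃t.C} (+ ∃-successors) — f ∉ E possible
2. Hence f : E: not entailed.

No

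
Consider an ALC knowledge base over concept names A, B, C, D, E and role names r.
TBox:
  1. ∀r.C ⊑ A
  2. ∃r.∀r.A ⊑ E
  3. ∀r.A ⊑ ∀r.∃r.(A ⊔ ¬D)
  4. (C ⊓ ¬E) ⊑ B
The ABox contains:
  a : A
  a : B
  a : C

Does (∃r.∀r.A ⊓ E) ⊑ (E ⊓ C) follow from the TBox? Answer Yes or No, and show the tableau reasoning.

No

1. (∃r.∀r.A ⊓ E) ⊑ (E ⊓ C)  ⇔  ((∃r.∀r.A ⊓ E) ⊓ (¬E ⊔ ¬C)) unsat w.r.t. T
   open: L(x₀) ⊇ {E, ¬C, ∃r.¬A, ∃r.¬C, ∃r.∀r.A} (+ ∃-successors)
2. Hence (∃r.∀r.A ⊓ E) ⊑ (E ⊓ C): not entailed.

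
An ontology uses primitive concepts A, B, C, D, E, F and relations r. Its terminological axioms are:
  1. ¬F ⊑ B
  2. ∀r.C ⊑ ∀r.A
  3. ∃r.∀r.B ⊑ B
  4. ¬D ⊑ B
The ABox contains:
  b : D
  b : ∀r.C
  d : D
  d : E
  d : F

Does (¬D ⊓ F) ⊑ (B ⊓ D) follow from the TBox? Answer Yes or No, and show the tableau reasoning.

No

1. (¬D ⊓ F) ⊑ (B ⊓ D)  ⇔  ((¬D ⊓ F) ⊓ (¬B ⊔ ¬D)) unsat w.r.t. T
   apply at x₀: ¬D⊑B
   open: L(x₀) ⊇ {B, F, ¬D, ∃r.¬C} (+ ∃-successors)
2. Hence (¬D ⊓ F) ⊑ (B ⊓ D): not entailed.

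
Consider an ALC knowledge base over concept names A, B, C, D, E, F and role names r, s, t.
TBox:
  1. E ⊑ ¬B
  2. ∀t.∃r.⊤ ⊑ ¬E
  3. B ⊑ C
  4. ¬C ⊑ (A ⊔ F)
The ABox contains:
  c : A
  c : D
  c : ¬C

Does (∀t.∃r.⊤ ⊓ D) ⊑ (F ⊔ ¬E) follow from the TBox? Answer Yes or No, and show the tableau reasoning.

1. (∀t.∃r.⊤ ⊓ D) ⊑ (F ⊔ ¬E)  ⇔  ((∀t.∃r.⊤ ⊓ D) ⊓ (¬F ⊓ E)) unsat w.r.t. T
   all branches close; clash {F, ¬F} at x₀
2. Hence (∀t.∃r.⊤ ⊓ D) ⊑ (F ⊔ ¬E): entailed.

Yes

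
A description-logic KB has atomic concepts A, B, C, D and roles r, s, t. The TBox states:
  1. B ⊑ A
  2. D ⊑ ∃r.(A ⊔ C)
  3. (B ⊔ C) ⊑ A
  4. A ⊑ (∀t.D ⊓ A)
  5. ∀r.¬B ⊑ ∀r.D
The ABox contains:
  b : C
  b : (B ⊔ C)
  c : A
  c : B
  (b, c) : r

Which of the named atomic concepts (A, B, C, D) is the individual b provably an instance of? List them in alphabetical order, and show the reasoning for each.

{A, C}

1. b : A?  L(b) = {C, (B ⊔ C)} ∪ {¬A}
   clash {A, ¬A} at b — b ∈ A
2. b : B?  L(b) = {C, (B ⊔ C)} ∪ {¬B}
   apply at b: (B ⊔ C)⊑A
   open: L(b) ⊇ {A, C, ¬B, ¬D, ∀t.D, …} (+ ∃-successors) — b ∉ B possible
3. b : C?  L(b) = {C, (B ⊔ C)} ∪ {¬C}
   clash {C, ¬C} at b — b ∈ C
4. b : D?  L(b) = {C, (B ⊔ C)} ∪ {¬D}
   apply at b: (B ⊔ C)⊑A
   open: L(b) ⊇ {A, C, ¬B, ¬D, ∀t.D, …} (+ ∃-successors) — b ∉ D possible
5. Entailed for b: {A, C}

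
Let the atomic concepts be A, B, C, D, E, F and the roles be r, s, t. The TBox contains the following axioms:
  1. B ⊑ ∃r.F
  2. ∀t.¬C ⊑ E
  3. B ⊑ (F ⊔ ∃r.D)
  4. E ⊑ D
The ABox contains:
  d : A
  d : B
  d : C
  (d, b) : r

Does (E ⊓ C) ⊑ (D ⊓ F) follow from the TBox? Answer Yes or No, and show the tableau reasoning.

1. (E ⊓ C) ⊑ (D ⊓ F)  ⇔  ((E ⊓ C) ⊓ (¬D ⊔ ¬F)) unsat w.r.t. T
   apply at x₀: E⊑D
   open: L(x₀) ⊇ {C, D, E, ¬B, ¬F}
2. Hence (E ⊓ C) ⊑ (D ⊓ F): not entailed.

No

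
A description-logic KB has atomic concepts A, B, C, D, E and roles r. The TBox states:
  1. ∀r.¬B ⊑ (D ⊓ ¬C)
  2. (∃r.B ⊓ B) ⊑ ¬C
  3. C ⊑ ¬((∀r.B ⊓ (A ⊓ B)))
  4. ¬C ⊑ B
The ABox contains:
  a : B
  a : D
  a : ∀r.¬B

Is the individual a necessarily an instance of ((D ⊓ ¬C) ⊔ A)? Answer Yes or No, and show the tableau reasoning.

1. a : ((D ⊓ ¬C) ⊔ A)?  L(a) = {B, D, ∀r.¬B} ∪ {((¬D ⊔ C) ⊓ ¬A)}
   clash {C, ¬C} at a — a ∈ ((D ⊓ ¬C) ⊔ A)
2. Hence a : ((D ⊓ ¬C) ⊔ A): entailed.

Yes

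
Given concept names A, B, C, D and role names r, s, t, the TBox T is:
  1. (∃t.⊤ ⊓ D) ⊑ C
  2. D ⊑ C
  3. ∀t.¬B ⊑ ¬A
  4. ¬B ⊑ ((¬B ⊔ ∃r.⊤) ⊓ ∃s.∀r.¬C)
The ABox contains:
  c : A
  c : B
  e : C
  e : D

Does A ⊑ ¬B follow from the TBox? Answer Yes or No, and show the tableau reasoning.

1. A ⊑ ¬B  ⇔  (A ⊓ B) unsat w.r.t. T
   open: L(x₀) ⊇ {A, B, ¬D, ∃t.B} (+ ∃-successors)
2. Hence A ⊑ ¬B: not entailed.

No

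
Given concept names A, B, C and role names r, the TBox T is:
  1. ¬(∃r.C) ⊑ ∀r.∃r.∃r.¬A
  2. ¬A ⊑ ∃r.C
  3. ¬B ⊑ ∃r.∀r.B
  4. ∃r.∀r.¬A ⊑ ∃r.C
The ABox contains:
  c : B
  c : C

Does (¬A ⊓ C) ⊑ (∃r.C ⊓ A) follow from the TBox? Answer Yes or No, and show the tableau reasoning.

1. (¬A ⊓ C) ⊑ (∃r.C ⊓ A)  ⇔  ((¬A ⊓ C) ⊓ (∀r.¬C ⊔ ¬A)) unsat w.r.t. T
   apply at x₀: ¬A⊑∃r.C
   open: L(x₀) ⊇ {B, C, ¬A, ∃r.C} (+ ∃-successors)
2. Hence (¬A ⊓ C) ⊑ (∃r.C ⊓ A): not entailed.

No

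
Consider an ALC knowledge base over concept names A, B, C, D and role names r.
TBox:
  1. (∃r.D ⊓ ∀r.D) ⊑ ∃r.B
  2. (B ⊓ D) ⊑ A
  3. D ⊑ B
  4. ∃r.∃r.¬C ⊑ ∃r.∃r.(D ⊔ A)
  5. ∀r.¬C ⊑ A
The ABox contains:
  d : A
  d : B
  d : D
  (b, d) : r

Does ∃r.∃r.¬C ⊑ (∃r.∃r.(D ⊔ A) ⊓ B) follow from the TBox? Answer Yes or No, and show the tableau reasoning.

No

1. ∃r.∃r.¬C ⊑ (∃r.∃r.(D ⊔ A) ⊓ B)  ⇔  (∃r.∃r.¬C ⊓ (∀r.∀r.(¬D ⊓ ¬A) ⊔ ¬B)) unsat w.r.t. T
   apply at x₀: ∃r.∃r.¬C⊑∃r.∃r.(D ⊔ A)
   open: L(x₀) ⊇ {¬B, ¬D, ∀r.¬D, ∃r.C, ∃r.∃r.(D ⊔ A), …} (+ ∃-successors)
2. Hence ∃r.∃r.¬C ⊑ (∃r.∃r.(D ⊔ A) ⊓ B): not entailed.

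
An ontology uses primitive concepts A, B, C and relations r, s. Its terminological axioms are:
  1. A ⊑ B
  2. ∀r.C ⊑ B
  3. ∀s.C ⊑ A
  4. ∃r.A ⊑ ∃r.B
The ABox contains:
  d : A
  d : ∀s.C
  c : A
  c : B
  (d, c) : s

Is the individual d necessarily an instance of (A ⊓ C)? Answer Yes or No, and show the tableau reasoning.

No

1. d : (A ⊓ C)?  L(d) = {A, ∀s.C} ∪ {(¬A ⊔ ¬C)}
   apply at d: A⊑B
   open: L(d) ⊇ {A, B, ¬C, ∀r.¬A, ∀s.C} — d ∉ (A ⊓ C) possible
2. Hence d : (A ⊓ C): not entailed.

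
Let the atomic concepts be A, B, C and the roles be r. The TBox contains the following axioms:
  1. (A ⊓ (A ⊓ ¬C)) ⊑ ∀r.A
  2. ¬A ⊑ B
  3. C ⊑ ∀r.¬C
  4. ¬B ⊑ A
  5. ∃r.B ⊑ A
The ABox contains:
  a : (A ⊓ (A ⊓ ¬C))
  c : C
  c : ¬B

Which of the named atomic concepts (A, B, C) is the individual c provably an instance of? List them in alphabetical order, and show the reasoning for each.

1. c : A?  L(c) = {C, ¬B} ∪ {¬A}
   clash {B, ¬B} at c — c ∈ A
2. c : B?  L(c) = {C, ¬B} ∪ {¬B}
   apply at c: C⊑∀r.¬C; ¬B⊑A
   open: L(c) ⊇ {A, C, ¬B, ∀r.¬C} — c ∉ B possible
3. c : C?  L(c) = {C, ¬B} ∪ {¬C}
   clash {C, ¬C} at c — c ∈ C
4. Entailed for c: {A, C}

{A, C}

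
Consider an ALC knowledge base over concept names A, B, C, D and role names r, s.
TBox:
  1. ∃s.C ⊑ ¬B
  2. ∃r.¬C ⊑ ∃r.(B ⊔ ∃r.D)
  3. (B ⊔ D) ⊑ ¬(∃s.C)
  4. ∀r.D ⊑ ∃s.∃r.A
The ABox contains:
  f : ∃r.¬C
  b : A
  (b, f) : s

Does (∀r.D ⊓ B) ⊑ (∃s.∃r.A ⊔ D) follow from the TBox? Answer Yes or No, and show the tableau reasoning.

Yes

1. (∀r.D ⊓ B) ⊑ (∃s.∃r.A ⊔ D)  ⇔  ((∀r.D ⊓ B) ⊓ (∀s.∀r.¬A ⊓ ¬D)) unsat w.r.t. T
   all branches close; clash {A, ¬A} at an ∃-successor
2. Hence (∀r.D ⊓ B) ⊑ (∃s.∃r.A ⊔ D): entailed.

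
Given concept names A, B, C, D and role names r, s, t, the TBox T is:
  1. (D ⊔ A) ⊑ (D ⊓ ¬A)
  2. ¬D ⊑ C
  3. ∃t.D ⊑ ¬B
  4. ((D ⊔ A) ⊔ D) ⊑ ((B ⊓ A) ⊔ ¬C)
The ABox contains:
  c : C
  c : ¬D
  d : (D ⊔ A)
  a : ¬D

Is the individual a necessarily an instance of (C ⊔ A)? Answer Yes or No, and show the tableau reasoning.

1. a : (C ⊔ A)?  L(a) = {¬D} ∪ {(¬C ⊓ ¬A)}
   clash {C, ¬C} at a — a ∈ (C ⊔ A)
2. Hence a : (C ⊔ A): entailed.

Yes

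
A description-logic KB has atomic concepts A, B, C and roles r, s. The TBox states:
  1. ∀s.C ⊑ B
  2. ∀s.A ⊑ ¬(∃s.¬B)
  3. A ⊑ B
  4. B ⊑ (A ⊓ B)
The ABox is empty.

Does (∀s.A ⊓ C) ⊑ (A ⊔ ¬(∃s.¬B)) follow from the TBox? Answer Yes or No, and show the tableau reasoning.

Yes

1. (∀s.A ⊓ C) ⊑ (A ⊔ ¬(∃s.¬B))  ⇔  ((∀s.A ⊓ C) ⊓ (¬A ⊓ ∃s.¬B)) unsat w.r.t. T
   all branches close; clash {A, ¬A} at x₀
2. Hence (∀s.A ⊓ C) ⊑ (A ⊔ ¬(∃s.¬B)): entailed.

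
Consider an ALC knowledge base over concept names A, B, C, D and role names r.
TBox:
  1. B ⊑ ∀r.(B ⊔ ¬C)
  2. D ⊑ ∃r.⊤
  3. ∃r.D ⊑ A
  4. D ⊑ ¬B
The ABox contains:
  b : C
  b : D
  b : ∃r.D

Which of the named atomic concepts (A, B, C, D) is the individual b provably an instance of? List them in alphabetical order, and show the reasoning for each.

{A, C, D}

1. b : A?  L(b) = {C, D, ∃r.D} ∪ {¬A}
   clash {A, ¬A} at b — b ∈ A
2. b : B?  L(b) = {C, D, ∃r.D} ∪ {¬B}
   apply at b: D⊑∃r.⊤; ∃r.D⊑A
   open: L(b) ⊇ {A, C, D, ¬B, ∃r.D, …} (+ ∃-successors) — b ∉ B possible
3. b : C?  L(b) = {C, D, ∃r.D} ∪ {¬C}
   clash {C, ¬C} at b — b ∈ C
4. b : D?  L(b) = {C, D, ∃r.D} ∪ {¬D}
   clash {D, ¬D} at b — b ∈ D
5. Entailed for b: {A, C, D}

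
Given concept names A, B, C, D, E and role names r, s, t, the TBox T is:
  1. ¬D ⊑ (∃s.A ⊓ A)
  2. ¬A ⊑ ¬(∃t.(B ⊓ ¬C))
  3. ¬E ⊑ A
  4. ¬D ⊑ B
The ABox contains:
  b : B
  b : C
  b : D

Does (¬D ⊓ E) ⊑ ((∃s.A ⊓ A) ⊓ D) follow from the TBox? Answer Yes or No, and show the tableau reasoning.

No

1. (¬D ⊓ E) ⊑ ((∃s.A ⊓ A) ⊓ D)  ⇔  ((¬D ⊓ E) ⊓ ((∀s.¬A ⊔ ¬A) ⊔ ¬D)) unsat w.r.t. T
   apply at x₀: ¬D⊑(∃s.A ⊓ A); ¬D⊑B
   open: L(x₀) ⊇ {A, B, E, ¬D, ∃s.A} (+ ∃-successors)
2. Hence (¬D ⊓ E) ⊑ ((∃s.A ⊓ A) ⊓ D): not entailed.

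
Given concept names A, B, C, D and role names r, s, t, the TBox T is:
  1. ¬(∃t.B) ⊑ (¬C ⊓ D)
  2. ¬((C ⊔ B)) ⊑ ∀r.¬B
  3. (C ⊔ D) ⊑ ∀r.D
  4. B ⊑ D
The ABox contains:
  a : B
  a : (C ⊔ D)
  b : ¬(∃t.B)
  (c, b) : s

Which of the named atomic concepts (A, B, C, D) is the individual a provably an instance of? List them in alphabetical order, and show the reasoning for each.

{B, D}

1. a : A?  L(a) = {B, (C ⊔ D)} ∪ {¬A}
   apply at a: (C ⊔ D)⊑∀r.D; B⊑D
   open: L(a) ⊇ {B, C, D, ¬A, ∀r.D, …} (+ ∃-successors) — a ∉ A possible
2. a : B?  L(a) = {B, (C ⊔ D)} ∪ {¬B}
   clash {B, ¬B} at a — a ∈ B
3. a : C?  L(a) = {B, (C ⊔ D)} ∪ {¬C}
   apply at a: (C ⊔ D)⊑∀r.D; B⊑D
   open: L(a) ⊇ {B, D, ¬C, ∀r.D, ∃t.B} (+ ∃-successors) — a ∉ C possible
4. a : D?  L(a) = {B, (C ⊔ D)} ∪ {¬D}
   clash {D, ¬D} at a — a ∈ D
5. Entailed for a: {B, D}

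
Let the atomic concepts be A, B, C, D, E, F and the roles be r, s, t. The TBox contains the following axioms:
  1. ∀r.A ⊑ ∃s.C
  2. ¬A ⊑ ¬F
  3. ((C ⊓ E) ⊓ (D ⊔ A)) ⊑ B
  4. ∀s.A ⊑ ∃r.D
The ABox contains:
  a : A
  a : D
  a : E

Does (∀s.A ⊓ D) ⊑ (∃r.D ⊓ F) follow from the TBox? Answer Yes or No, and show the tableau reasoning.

1. (∀s.A ⊓ D) ⊑ (∃r.D ⊓ F)  ⇔  ((∀s.A ⊓ D) ⊓ (∀r.¬D ⊔ ¬F)) unsat w.r.t. T
   apply at x₀: ∀s.A⊑∃r.D
   open: L(x₀) ⊇ {A, D, ¬C, ¬F, ∀s.A, …} (+ ∃-successors)
2. Hence (∀s.A ⊓ D) ⊑ (∃r.D ⊓ F): not entailed.

No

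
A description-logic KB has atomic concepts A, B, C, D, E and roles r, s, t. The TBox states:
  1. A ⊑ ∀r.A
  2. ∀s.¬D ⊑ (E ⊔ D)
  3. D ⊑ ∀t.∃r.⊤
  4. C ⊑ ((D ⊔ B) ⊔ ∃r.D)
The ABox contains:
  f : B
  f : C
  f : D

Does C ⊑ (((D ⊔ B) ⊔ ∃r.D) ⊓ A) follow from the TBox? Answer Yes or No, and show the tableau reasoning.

No

1. C ⊑ (((D ⊔ B) ⊔ ∃r.D) ⊓ A)  ⇔  (C ⊓ (((¬D ⊓ ¬B) ⊓ ∀r.¬D) ⊔ ¬A)) unsat w.r.t. T
   apply at x₀: C⊑((D ⊔ B) ⊔ ∃r.D)
   open: L(x₀) ⊇ {C, D, ¬A, ∀t.∃r.⊤, ∃s.D} (+ ∃-successors)
2. Hence C ⊑ (((D ⊔ B) ⊔ ∃r.D) ⊓ A): not entailed.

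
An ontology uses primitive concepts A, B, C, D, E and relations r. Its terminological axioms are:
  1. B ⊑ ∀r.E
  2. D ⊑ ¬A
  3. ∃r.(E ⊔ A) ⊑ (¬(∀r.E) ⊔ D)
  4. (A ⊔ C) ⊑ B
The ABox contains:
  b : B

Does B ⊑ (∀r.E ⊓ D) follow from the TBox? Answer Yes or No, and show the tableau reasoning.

No

1. B ⊑ (∀r.E ⊓ D)  ⇔  (B ⊓ (∃r.¬E ⊔ ¬D)) unsat w.r.t. T
   apply at x₀: B⊑∀r.E
   open: L(x₀) ⊇ {B, ¬D, ∀r.(¬E ⊓ ¬A), ∀r.E}
2. Hence B ⊑ (∀r.E ⊓ D): not entailed.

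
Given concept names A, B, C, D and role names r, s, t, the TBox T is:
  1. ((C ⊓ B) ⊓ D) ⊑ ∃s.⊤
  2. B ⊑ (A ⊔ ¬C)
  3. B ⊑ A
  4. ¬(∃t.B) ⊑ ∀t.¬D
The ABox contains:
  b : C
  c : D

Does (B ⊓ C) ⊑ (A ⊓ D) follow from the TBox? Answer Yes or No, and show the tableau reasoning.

1. (B ⊓ C) ⊑ (A ⊓ D)  ⇔  ((B ⊓ C) ⊓ (¬A ⊔ ¬D)) unsat w.r.t. T
   apply at x₀: B⊑(A ⊔ ¬C); B⊑A
   open: L(x₀) ⊇ {A, B, C, ¬D, ∃t.B} (+ ∃-successors)
2. Hence (B ⊓ C) ⊑ (A ⊓ D): not entailed.

No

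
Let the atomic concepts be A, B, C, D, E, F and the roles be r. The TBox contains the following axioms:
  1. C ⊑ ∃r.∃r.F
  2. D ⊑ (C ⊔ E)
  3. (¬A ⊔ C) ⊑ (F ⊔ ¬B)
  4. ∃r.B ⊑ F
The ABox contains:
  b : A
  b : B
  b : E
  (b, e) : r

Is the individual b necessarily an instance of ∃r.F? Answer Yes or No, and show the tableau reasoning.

No

1. b : ∃r.F?  L(b) = {A, B, E} ∪ {∀r.¬F}
   open: L(b) ⊇ {A, B, E, ¬C, ¬D, …} — b ∉ ∃r.F possible
2. Hence b : ∃r.F: not entailed.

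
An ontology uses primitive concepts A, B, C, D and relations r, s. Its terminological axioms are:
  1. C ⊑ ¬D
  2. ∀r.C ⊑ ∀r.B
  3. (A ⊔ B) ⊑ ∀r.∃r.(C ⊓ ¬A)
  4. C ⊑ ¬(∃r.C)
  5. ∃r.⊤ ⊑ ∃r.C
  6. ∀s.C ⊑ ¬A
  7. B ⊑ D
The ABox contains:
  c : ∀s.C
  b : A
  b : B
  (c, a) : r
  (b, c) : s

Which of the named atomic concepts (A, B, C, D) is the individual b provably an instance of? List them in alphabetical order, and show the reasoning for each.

1. b : A?  L(b) = {A, B} ∪ {¬A}
   clash {A, ¬A} at b — b ∈ A
2. b : B?  L(b) = {A, B} ∪ {¬B}
   clash {B, ¬B} at b — b ∈ B
3. b : C?  L(b) = {A, B} ∪ {¬C}
   apply at b: B⊑D
   open: L(b) ⊇ {A, B, D, ¬C, ∀r.B, …} (+ ∃-successors) — b ∉ C possible
4. b : D?  L(b) = {A, B} ∪ {¬D}
   clash {D, ¬D} at b — b ∈ D
5. Entailed for b: {A, B, D}

{A, B, D}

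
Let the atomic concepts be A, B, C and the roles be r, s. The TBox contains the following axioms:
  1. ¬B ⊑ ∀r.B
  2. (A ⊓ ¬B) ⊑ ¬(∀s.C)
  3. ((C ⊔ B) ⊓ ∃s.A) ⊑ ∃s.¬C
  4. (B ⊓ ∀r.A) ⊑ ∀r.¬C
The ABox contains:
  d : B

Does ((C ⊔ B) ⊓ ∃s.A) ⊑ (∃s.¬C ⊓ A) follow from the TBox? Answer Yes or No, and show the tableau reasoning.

No

1. ((C ⊔ B) ⊓ ∃s.A) ⊑ (∃s.¬C ⊓ A)  ⇔  (((C ⊔ B) ⊓ ∃s.A) ⊓ (∀s.C ⊔ ¬A)) unsat w.r.t. T
   apply at x₀: ((C ⊔ B) ⊓ ∃s.A)⊑∃s.¬C
   open: L(x₀) ⊇ {B, C, ¬A, ∃r.¬A, ∃s.A, …} (+ ∃-successors)
2. Hence ((C ⊔ B) ⊓ ∃s.A) ⊑ (∃s.¬C ⊓ A): not entailed.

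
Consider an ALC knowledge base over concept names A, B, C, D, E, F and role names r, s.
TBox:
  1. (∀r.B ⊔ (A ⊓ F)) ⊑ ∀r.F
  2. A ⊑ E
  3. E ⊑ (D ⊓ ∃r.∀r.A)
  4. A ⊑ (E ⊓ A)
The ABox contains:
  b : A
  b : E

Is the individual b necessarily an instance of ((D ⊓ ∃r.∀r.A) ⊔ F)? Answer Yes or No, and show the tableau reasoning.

Yes

1. b : ((D ⊓ ∃r.∀r.A) ⊔ F)?  L(b) = {A, E} ∪ {((¬D ⊔ ∀r.∃r.¬A) ⊓ ¬F)}
   clash {A, ¬A} at an ∃-successor — b ∈ ((D ⊓ ∃r.∀r.A) ⊔ F)
2. Hence b : ((D ⊓ ∃r.∀r.A) ⊔ F): entailed.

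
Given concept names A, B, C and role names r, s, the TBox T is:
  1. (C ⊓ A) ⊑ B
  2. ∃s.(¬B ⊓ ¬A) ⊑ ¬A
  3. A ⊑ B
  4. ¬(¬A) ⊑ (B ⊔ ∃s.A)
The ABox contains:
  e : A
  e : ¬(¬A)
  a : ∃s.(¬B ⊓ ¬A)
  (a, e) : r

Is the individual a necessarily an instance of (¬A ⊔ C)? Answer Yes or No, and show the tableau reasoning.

Yes

1. a : (¬A ⊔ C)?  L(a) = {∃s.(¬B ⊓ ¬A)} ∪ {(A ⊓ ¬C)}
   clash {A, ¬A} at a — a ∈ (¬A ⊔ C)
2. Hence a : (¬A ⊔ C): entailed.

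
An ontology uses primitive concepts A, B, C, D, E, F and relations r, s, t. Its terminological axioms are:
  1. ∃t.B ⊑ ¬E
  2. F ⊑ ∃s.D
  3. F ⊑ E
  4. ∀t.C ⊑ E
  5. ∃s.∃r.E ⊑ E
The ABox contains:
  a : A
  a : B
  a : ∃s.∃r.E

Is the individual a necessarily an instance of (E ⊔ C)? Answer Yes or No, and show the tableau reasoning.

Yes

1. a : (E ⊔ C)?  L(a) = {A, B, ∃s.∃r.E} ∪ {(¬E ⊓ ¬C)}
   clash {E, ¬E} at a — a ∈ (E ⊔ C)
2. Hence a : (E ⊔ C): entailed.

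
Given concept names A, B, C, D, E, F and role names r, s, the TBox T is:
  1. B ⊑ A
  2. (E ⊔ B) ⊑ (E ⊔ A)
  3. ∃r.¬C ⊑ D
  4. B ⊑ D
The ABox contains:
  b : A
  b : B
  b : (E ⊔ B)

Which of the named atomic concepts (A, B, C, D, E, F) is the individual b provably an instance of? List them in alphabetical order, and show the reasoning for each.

1. b : A?  L(b) = {A, B, (E ⊔ B)} ∪ {¬A}
   clash {A, ¬A} at b — b ∈ A
2. b : B?  L(b) = {A, B, (E ⊔ B)} ∪ {¬B}
   clash {B, ¬B} at b — b ∈ B
3. b : C?  L(b) = {A, B, (E ⊔ B)} ∪ {¬C}
   apply at b: (E ⊔ B)⊑(E ⊔ A); B⊑D
   open: L(b) ⊇ {A, B, D, ¬C} — b ∉ C possible
4. b : D?  L(b) = {A, B, (E ⊔ B)} ∪ {¬D}
   clash {D, ¬D} at b — b ∈ D
5. b : E?  L(b) = {A, B, (E ⊔ B)} ∪ {¬E}
   apply at b: (E ⊔ B)⊑(E ⊔ A); B⊑D
   open: L(b) ⊇ {A, B, D, ¬E} — b ∉ E possible
6. b : F?  L(b) = {A, B, (E ⊔ B)} ∪ {¬F}
   apply at b: (E ⊔ B)⊑(E ⊔ A); B⊑D
   open: L(b) ⊇ {A, B, D, ¬F} — b ∉ F possible
7. Entailed for b: {A, B, D}

{A, B, D}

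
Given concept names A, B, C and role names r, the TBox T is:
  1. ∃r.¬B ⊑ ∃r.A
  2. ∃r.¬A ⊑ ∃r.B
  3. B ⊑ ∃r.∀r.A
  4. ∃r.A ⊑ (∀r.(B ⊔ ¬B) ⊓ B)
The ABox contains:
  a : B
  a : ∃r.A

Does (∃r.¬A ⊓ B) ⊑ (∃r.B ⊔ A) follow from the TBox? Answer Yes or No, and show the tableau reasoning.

1. (∃r.¬A ⊓ B) ⊑ (∃r.B ⊔ A)  ⇔  ((∃r.¬A ⊓ B) ⊓ (∀r.¬B ⊓ ¬A)) unsat w.r.t. T
   all branches close; clash {B, ¬B} at an ∃-successor
2. Hence (∃r.¬A ⊓ B) ⊑ (∃r.B ⊔ A): entailed.

Yes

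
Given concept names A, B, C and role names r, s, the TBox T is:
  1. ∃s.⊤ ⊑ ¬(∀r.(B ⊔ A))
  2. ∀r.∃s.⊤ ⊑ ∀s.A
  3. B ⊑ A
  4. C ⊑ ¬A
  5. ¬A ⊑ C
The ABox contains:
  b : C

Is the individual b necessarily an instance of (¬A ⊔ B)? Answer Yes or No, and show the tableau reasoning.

1. b : (¬A ⊔ B)?  L(b) = {C} ∪ {(A ⊓ ¬B)}
   clash {A, ¬A} at b — b ∈ (¬A ⊔ B)
2. Hence b : (¬A ⊔ B): entailed.

Yes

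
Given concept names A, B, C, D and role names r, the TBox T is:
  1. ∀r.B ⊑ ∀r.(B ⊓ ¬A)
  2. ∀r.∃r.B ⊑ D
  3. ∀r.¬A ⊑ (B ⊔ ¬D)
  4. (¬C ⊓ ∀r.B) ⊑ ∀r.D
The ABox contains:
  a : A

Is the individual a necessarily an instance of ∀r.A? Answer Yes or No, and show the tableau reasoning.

No

1. a : ∀r.A?  L(a) = {A} ∪ {∃r.¬A}
   open: L(a) ⊇ {A, C, ∃r.A, ∃r.¬A, ∃r.¬B, …} (+ ∃-successors) — a ∉ ∀r.A possible
2. Hence a : ∀r.A: not entailed.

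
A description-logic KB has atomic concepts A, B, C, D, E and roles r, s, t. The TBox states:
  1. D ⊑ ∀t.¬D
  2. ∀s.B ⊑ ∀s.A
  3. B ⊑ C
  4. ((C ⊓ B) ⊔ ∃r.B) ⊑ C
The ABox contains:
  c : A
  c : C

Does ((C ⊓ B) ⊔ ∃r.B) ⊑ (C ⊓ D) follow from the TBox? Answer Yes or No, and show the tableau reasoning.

1. ((C ⊓ B) ⊔ ∃r.B) ⊑ (C ⊓ D)  ⇔  (((C ⊓ B) ⊔ ∃r.B) ⊓ (¬C ⊔ ¬D)) unsat w.r.t. T
   apply at x₀: ((C ⊓ B) ⊔ ∃r.B)⊑C
   open: L(x₀) ⊇ {B, C, ¬D, ∃s.¬B} (+ ∃-successors)
2. Hence ((C ⊓ B) ⊔ ∃r.B) ⊑ (C ⊓ D): not entailed.

No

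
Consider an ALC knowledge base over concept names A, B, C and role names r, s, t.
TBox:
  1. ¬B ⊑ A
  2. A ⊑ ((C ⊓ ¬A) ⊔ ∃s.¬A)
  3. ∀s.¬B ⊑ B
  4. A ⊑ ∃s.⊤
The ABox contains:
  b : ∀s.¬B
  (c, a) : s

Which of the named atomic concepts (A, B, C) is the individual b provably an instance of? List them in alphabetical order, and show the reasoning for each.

{B}

1. b : A?  L(b) = {∀s.¬B} ∪ {¬A}
   apply at b: ∀s.¬B⊑B
   open: L(b) ⊇ {B, ¬A, ∀s.¬B} — b ∉ A possible
2. b : B?  L(b) = {∀s.¬B} ∪ {¬B}
   clash {B, ¬B} at b — b ∈ B
3. b : C?  L(b) = {∀s.¬B} ∪ {¬C}
   apply at b: ∀s.¬B⊑B
   open: L(b) ⊇ {B, ¬A, ¬C, ∀s.¬B} — b ∉ C possible
4. Entailed for b: {B}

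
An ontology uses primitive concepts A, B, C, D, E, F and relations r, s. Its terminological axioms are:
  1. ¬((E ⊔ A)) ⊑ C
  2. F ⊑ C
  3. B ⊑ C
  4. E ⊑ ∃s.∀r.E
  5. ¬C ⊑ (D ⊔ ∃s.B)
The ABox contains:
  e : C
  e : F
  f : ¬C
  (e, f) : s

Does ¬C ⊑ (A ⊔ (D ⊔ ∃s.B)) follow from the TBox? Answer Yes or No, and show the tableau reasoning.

1. ¬C ⊑ (A ⊔ (D ⊔ ∃s.B))  ⇔  (¬C ⊓ (¬A ⊓ (¬D ⊓ ∀s.¬B))) unsat w.r.t. T
   all branches close; clash {C, ¬C} at x₀
2. Hence ¬C ⊑ (A ⊔ (D ⊔ ∃s.B)): entailed.

Yes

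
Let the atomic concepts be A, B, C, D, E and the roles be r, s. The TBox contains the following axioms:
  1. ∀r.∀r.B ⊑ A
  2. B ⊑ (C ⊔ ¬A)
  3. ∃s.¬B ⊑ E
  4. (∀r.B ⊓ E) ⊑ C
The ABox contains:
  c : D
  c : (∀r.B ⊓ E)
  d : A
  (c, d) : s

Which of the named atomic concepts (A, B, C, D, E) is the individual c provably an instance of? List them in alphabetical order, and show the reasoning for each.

{C, D, E}

1. c : A?  L(c) = {D, (∀r.B ⊓ E)} ∪ {¬A}
   apply at c: (∀r.B ⊓ E)⊑C
   open: L(c) ⊇ {C, D, E, ¬A, ¬B, …} (+ ∃-successors) — c ∉ A possible
2. c : B?  L(c) = {D, (∀r.B ⊓ E)} ∪ {¬B}
   apply at c: (∀r.B ⊓ E)⊑C
   open: L(c) ⊇ {C, D, E, ¬B, ∀r.B, …} (+ ∃-successors) — c ∉ B possible
3. c : C?  L(c) = {D, (∀r.B ⊓ E)} ∪ {¬C}
   clash {C, ¬C} at c — c ∈ C
4. c : D?  L(c) = {D, (∀r.B ⊓ E)} ∪ {¬D}
   clash {D, ¬D} at c — c ∈ D
5. c : E?  L(c) = {D, (∀r.B ⊓ E)} ∪ {¬E}
   clash {E, ¬E} at c — c ∈ E
6. Entailed for c: {C, D, E}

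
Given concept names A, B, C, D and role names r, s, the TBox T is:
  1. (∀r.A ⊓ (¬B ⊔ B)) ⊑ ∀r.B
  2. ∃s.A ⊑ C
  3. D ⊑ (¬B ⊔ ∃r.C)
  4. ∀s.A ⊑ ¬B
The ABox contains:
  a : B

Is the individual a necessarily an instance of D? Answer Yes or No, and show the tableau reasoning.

No

1. a : D?  L(a) = {B} ∪ {¬D}
   open: L(a) ⊇ {B, ¬D, ∀s.¬A, ∃r.¬A, ∃s.¬A} (+ ∃-successors) — a ∉ D possible
2. Hence a : D: not entailed.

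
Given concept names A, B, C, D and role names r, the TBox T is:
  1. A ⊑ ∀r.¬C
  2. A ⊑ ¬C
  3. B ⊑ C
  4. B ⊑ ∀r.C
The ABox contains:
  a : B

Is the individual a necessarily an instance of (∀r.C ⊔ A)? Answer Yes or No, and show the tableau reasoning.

1. a : (∀r.C ⊔ A)?  L(a) = {B} ∪ {(∃r.¬C ⊓ ¬A)}
   clash {C, ¬C} at an ∃-successor — a ∈ (∀r.C ⊔ A)
2. Hence a : (∀r.C ⊔ A): entailed.

Yes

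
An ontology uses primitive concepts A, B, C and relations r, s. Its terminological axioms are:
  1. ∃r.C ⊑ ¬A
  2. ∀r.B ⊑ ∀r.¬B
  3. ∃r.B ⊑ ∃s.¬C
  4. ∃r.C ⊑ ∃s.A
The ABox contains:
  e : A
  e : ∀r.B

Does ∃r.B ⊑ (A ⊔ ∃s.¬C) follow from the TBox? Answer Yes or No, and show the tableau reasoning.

Yes

1. ∃r.B ⊑ (A ⊔ ∃s.¬C)  ⇔  (∃r.B ⊓ (¬A ⊓ ∀s.C)) unsat w.r.t. T
   all branches close; clash {C, ¬C} at an ∃-successor
2. Hence ∃r.B ⊑ (A ⊔ ∃s.¬C): entailed.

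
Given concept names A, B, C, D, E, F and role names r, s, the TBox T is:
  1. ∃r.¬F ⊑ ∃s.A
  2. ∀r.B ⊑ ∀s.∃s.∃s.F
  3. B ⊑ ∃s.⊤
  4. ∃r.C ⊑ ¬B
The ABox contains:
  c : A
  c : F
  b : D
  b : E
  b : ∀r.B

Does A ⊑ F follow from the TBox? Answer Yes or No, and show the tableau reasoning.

No

1. A ⊑ F  ⇔  (A ⊓ ¬F) unsat w.r.t. T
   open: L(x₀) ⊇ {A, ¬B, ¬F, ∀r.F, ∃r.¬B} (+ ∃-successors)
2. Hence A ⊑ F: not entailed.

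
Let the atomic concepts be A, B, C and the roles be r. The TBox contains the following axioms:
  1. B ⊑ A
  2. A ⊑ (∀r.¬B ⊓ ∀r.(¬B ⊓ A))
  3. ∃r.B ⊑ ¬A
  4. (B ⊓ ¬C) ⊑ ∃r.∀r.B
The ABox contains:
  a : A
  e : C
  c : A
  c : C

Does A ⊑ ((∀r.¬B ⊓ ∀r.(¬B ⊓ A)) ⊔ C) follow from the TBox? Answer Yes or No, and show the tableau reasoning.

Yes

1. A ⊑ ((∀r.¬B ⊓ ∀r.(¬B ⊓ A)) ⊔ C)  ⇔  (A ⊓ ((∃r.B ⊔ ∃r.(B ⊔ ¬A)) ⊓ ¬C)) unsat w.r.t. T
   all branches close; clash {A, ¬A} at x₀
2. Hence A ⊑ ((∀r.¬B ⊓ ∀r.(¬B ⊓ A)) ⊔ C): entailed.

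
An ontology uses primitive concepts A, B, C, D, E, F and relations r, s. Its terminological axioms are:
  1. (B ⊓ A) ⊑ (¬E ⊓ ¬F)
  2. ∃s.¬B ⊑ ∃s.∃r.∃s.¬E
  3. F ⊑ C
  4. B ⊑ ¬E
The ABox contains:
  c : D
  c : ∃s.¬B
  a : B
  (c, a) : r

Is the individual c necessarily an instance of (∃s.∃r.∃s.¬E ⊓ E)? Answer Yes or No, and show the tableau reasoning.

No

1. c : (∃s.∃r.∃s.¬E ⊓ E)?  L(c) = {D, ∃s.¬B} ∪ {(∀s.∀r.∀s.E ⊔ ¬E)}
   apply at c: ∃s.¬B⊑∃s.∃r.∃s.¬E
   open: L(c) ⊇ {D, ¬B, ¬E, ¬F, ∃s.¬B, …} (+ ∃-successors) — c ∉ (∃s.∃r.∃s.¬E ⊓ E) possible
2. Hence c : (∃s.∃r.∃s.¬E ⊓ E): not entailed.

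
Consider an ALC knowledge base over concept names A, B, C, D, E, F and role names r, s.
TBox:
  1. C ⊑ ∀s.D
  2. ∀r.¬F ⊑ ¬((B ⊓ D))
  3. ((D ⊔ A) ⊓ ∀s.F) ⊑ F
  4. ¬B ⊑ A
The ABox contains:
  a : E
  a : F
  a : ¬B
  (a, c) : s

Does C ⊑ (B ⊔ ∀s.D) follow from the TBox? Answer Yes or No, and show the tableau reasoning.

Yes

1. C ⊑ (B ⊔ ∀s.D)  ⇔  (C ⊓ (¬B ⊓ ∃s.¬D)) unsat w.r.t. T
   all branches close; clash {D, ¬D} at an ∃-successor
2. Hence C ⊑ (B ⊔ ∀s.D): entailed.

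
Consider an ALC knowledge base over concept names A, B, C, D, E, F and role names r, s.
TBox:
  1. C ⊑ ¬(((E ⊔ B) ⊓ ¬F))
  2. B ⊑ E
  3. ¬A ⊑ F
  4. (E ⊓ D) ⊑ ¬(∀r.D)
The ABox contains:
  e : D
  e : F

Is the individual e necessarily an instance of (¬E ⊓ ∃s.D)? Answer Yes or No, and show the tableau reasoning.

1. e : (¬E ⊓ ∃s.D)?  L(e) = {D, F} ∪ {(E ⊔ ∀s.¬D)}
   open: L(e) ⊇ {D, F, ¬B, ¬C, ¬E, …} — e ∉ (¬E ⊓ ∃s.D) possible
2. Hence e : (¬E ⊓ ∃s.D): not entailed.

No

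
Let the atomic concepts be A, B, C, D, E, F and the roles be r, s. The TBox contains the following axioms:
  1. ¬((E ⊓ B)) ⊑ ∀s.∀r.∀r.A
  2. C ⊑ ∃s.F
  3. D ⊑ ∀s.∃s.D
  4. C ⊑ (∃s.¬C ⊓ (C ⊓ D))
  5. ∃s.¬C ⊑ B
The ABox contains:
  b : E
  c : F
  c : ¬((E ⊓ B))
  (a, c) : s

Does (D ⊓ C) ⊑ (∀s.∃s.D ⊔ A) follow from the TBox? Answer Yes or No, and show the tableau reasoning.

Yes

1. (D ⊓ C) ⊑ (∀s.∃s.D ⊔ A)  ⇔  ((D ⊓ C) ⊓ (∃s.∀s.¬D ⊓ ¬A)) unsat w.r.t. T
   all branches close; clash {D, ¬D} at an ∃-successor
2. Hence (D ⊓ C) ⊑ (∀s.∃s.D ⊔ A): entailed.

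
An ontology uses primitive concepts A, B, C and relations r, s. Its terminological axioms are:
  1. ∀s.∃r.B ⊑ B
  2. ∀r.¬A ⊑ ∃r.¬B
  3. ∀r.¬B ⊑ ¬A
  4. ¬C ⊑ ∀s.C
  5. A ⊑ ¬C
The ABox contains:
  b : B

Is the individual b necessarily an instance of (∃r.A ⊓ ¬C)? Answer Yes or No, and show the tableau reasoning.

No

1. b : (∃r.A ⊓ ¬C)?  L(b) = {B} ∪ {(∀r.¬A ⊔ C)}
   open: L(b) ⊇ {B, C, ¬A, ∃r.A} (+ ∃-successors) — b ∉ (∃r.A ⊓ ¬C) possible
2. Hence b : (∃r.A ⊓ ¬C): not entailed.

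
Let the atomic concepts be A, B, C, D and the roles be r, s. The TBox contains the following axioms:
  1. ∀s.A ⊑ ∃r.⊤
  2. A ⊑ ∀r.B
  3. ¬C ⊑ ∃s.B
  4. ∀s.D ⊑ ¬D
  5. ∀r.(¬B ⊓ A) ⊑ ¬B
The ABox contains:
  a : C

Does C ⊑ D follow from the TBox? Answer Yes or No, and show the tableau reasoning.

No

1. C ⊑ D  ⇔  (C ⊓ ¬D) unsat w.r.t. T
   open: L(x₀) ⊇ {C, ¬A, ¬D, ∃r.(B ⊔ ¬A), ∃s.¬A} (+ ∃-successors)
2. Hence C ⊑ D: not entailed.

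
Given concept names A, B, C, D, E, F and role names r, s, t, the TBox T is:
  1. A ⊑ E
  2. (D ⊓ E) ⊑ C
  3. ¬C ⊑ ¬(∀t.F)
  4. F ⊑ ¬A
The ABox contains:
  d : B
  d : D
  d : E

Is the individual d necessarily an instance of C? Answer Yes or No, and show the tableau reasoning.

1. d : C?  L(d) = {B, D, E} ∪ {¬C}
   clash {C, ¬C} at d — d ∈ C
2. Hence d : C: entailed.

Yes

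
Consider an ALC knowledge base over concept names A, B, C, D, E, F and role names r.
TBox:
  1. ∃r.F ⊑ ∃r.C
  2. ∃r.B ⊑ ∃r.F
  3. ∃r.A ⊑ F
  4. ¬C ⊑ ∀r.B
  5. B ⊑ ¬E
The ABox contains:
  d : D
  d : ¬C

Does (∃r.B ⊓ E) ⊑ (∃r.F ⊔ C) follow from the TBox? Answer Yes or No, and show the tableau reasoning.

Yes

1. (∃r.B ⊓ E) ⊑ (∃r.F ⊔ C)  ⇔  ((∃r.B ⊓ E) ⊓ (∀r.¬F ⊓ ¬C)) unsat w.r.t. T
   all branches close; clash {E, ¬E} at x₀
2. Hence (∃r.B ⊓ E) ⊑ (∃r.F ⊔ C): entailed.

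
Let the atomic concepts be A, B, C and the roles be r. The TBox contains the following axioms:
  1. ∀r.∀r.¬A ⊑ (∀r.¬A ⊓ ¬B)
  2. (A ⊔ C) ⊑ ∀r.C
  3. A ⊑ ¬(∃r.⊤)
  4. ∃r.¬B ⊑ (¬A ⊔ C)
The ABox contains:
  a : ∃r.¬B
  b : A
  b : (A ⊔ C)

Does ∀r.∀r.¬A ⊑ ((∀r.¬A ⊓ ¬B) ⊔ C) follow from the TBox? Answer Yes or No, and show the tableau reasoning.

Yes

1. ∀r.∀r.¬A ⊑ ((∀r.¬A ⊓ ¬B) ⊔ C)  ⇔  (∀r.∀r.¬A ⊓ ((∃r.A ⊔ B) ⊓ ¬C)) unsat w.r.t. T
   all branches close; clash {C, ¬C} at x₀
2. Hence ∀r.∀r.¬A ⊑ ((∀r.¬A ⊓ ¬B) ⊔ C): entailed.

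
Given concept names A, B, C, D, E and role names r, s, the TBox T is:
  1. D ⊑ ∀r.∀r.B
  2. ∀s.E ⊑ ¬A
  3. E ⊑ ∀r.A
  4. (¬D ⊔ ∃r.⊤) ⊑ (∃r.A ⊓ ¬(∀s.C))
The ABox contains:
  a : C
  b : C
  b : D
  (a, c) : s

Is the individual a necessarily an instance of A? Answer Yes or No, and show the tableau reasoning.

1. a : A?  L(a) = {C} ∪ {¬A}
   open: L(a) ⊇ {C, ¬A, ¬D, ¬E, ∃r.A, …} (+ ∃-successors) — a ∉ A possible
2. Hence a : A: not entailed.

No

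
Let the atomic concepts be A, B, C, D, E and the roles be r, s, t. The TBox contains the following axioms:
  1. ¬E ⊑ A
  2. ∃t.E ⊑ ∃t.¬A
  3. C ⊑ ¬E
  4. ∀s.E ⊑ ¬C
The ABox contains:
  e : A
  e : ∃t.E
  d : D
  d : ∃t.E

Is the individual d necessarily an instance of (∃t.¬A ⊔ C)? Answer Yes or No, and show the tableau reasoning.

Yes

1. d : (∃t.¬A ⊔ C)?  L(d) = {D, ∃t.E} ∪ {(∀t.A ⊓ ¬C)}
   clash {A, ¬A} at an ∃-successor — d ∈ (∃t.¬A ⊔ C)
2. Hence d : (∃t.¬A ⊔ C): entailed.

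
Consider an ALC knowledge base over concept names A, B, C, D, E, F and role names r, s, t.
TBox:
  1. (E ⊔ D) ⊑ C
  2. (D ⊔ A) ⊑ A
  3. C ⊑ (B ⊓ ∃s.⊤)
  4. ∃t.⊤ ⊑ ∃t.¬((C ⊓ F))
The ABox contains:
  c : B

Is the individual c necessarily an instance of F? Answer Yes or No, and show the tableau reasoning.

No

1. c : F?  L(c) = {B} ∪ {¬F}
   open: L(c) ⊇ {B, ¬A, ¬C, ¬D, ¬E, …} — c ∉ F possible
2. Hence c : F: not entailed.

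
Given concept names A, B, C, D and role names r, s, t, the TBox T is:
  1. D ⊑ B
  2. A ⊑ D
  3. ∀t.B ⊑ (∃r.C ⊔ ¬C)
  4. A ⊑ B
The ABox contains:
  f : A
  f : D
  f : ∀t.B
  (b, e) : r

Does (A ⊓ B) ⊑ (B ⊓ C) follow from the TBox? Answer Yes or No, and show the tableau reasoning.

No

1. (A ⊓ B) ⊑ (B ⊓ C)  ⇔  ((A ⊓ B) ⊓ (¬B ⊔ ¬C)) unsat w.r.t. T
   apply at x₀: A⊑D
   open: L(x₀) ⊇ {A, B, D, ¬C, ∃t.¬B} (+ ∃-successors)
2. Hence (A ⊓ B) ⊑ (B ⊓ C): not entailed.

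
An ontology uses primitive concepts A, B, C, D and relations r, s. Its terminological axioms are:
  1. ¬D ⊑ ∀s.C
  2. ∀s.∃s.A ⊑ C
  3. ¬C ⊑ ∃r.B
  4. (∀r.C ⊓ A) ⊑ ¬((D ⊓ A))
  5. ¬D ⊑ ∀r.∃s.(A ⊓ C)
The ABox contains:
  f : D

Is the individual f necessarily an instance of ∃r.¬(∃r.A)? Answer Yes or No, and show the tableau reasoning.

1. f : ∃r.¬(∃r.A)?  L(f) = {D} ∪ {∀r.∃r.A}
   open: L(f) ⊇ {C, D, ∀r.∃r.A, ∃r.¬C} (+ ∃-successors) — f ∉ ∃r.¬(∃r.A) possible
2. Hence f : ∃r.¬(∃r.A): not entailed.

No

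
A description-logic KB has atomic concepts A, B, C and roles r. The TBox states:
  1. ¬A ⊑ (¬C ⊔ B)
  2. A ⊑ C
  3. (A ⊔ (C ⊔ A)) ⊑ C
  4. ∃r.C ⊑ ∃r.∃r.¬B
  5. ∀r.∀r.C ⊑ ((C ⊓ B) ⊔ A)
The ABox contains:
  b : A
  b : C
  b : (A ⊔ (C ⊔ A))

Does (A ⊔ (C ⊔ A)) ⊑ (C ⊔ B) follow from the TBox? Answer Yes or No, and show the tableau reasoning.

1. (A ⊔ (C ⊔ A)) ⊑ (C ⊔ B)  ⇔  ((A ⊔ (C ⊔ A)) ⊓ (¬C ⊓ ¬B)) unsat w.r.t. T
   all branches close; clash {C, ¬C} at x₀
2. Hence (A ⊔ (C ⊔ A)) ⊑ (C ⊔ B): entailed.

Yes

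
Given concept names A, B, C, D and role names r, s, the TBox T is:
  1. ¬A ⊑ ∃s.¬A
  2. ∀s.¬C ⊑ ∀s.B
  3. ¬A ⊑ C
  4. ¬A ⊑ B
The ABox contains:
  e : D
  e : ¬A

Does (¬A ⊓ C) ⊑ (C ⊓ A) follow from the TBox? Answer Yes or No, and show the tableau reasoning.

No

1. (¬A ⊓ C) ⊑ (C ⊓ A)  ⇔  ((¬A ⊓ C) ⊓ (¬C ⊔ ¬A)) unsat w.r.t. T
   apply at x₀: ¬A⊑∃s.¬A; ¬A⊑B
   open: L(x₀) ⊇ {B, C, ¬A, ∃s.C, ∃s.¬A} (+ ∃-successors)
2. Hence (¬A ⊓ C) ⊑ (C ⊓ A): not entailed.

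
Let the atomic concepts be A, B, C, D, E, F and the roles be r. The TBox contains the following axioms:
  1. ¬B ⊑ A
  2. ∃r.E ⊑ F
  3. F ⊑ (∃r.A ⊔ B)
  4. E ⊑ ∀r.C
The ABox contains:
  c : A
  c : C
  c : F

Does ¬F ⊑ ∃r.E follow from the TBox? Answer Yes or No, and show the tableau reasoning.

1. ¬F ⊑ ∃r.E  ⇔  (¬F ⊓ ∀r.¬E) unsat w.r.t. T
   open: L(x₀) ⊇ {B, ¬E, ¬F, ∀r.¬E}
2. Hence ¬F ⊑ ∃r.E: not entailed.

No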